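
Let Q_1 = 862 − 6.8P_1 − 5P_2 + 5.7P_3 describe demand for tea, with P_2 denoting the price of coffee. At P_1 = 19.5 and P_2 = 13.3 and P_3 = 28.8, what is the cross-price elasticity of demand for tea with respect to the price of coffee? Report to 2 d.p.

-0.08

At P_1 = 19.5 and P_2 = 13.3 and P_3 = 28.8: Q_1 = 827.06.
∂Q_1/∂P_2 = -5.
ε = (∂Q_1/∂P_2)(P_2/Q_1) = -5 × (13.3/827.06) ≈ -0.08.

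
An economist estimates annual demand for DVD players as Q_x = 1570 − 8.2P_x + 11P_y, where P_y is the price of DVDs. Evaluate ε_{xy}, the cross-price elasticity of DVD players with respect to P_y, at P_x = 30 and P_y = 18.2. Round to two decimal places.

At P_x = 30 and P_y = 18.2: Q_x = 1524.2.
∂Q_x/∂P_y = 11.
ε = (∂Q_x/∂P_y)(P_y/Q_x) = 11 × (18.2/1524.2) ≈ 0.13.
Since ε > 0, DVD players and DVDs are substitutes.

0.13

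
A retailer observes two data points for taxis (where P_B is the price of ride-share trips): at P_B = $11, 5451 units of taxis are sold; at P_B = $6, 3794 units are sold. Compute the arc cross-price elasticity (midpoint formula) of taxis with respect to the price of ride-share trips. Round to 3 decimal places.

ΔQ_A = 3794 − 5451 = -1657; ΔP_B = 6 − 11 = -5.
Midpoints: Q̄_A = 4622.5, P̄_B = 8.50.
ε = (ΔQ_A/Q̄_A)/(ΔP_B/P̄_B) = (-1657/4622.5)/(-5/8.50) ≈ 0.609.
ε > 0: taxis and ride-share trips are substitutes.

0.609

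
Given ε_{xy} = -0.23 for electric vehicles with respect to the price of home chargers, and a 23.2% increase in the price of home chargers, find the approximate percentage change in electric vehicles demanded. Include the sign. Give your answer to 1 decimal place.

-5.3%

%ΔQ ≈ ε × %ΔP of home chargers = -0.23 × (23.2%) = -5.3%.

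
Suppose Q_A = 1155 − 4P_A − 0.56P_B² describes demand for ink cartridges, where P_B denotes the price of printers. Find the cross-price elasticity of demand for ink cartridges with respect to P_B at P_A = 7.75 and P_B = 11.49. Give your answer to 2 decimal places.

At P_A = 7.75 and P_B = 11.49: Q_A = 1050.069.
∂Q_A/∂P_B = -1.12P_B = -1.12(11.49) = -12.8688.
ε = (∂Q_A/∂P_B)(P_B/Q_A) = -12.8688 × (11.49/1050.069) ≈ -0.14.
ε < 0: complements.

-0.14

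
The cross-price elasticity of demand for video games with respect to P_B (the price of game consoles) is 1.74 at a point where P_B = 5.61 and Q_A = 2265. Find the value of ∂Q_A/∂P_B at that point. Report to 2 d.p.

702.51

ε = (∂Q_A/∂P_B)·(P_B/Q_A) ⇒ ∂Q_A/∂P_B = ε·Q_A/P_B = 1.74 × 2265/5.61 ≈ 702.51.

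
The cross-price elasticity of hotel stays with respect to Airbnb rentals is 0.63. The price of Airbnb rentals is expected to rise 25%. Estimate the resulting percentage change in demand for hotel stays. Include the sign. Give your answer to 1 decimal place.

15.8%

%ΔQ ≈ ε × %ΔP of Airbnb rentals = 0.63 × (25%) = 15.8%.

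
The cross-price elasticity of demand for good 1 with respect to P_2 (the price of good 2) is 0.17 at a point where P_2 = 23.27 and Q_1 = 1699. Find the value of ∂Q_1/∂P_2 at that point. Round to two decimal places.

ε = (∂Q_1/∂P_2)·(P_2/Q_1) ⇒ ∂Q_1/∂P_2 = ε·Q_1/P_2 = 0.17 × 1699/23.27 ≈ 12.41.

12.41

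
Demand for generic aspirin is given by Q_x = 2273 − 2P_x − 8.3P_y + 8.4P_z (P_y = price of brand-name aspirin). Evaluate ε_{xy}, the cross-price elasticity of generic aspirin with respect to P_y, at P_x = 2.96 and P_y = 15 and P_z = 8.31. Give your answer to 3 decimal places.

At P_x = 2.96 and P_y = 15 and P_z = 8.31: Q_x = 2212.384.
∂Q_x/∂P_y = -8.3.
ε = (∂Q_x/∂P_y)(P_y/Q_x) = -8.3 × (15/2212.384) ≈ -0.056.
Since ε < 0, generic aspirin and brand-name aspirin are complements.

-0.056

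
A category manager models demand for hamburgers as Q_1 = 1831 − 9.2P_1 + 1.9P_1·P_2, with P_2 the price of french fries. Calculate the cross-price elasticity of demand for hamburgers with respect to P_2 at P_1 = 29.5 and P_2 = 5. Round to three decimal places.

0.152

At P_1 = 29.5 and P_2 = 5: Q_1 = 1839.85.
∂Q_1/∂P_2 = 1.9P_1 = 1.9(29.5) = 56.0500.
ε = (∂Q_1/∂P_2)(P_2/Q_1) = 56.0500 × (5/1839.85) ≈ 0.152.
ε > 0: substitutes.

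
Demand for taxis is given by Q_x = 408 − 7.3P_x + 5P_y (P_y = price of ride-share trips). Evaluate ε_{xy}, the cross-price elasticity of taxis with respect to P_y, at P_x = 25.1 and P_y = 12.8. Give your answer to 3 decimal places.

0.222

At P_x = 25.1 and P_y = 12.8: Q_x = 288.77.
∂Q_x/∂P_y = 5.
ε = (∂Q_x/∂P_y)(P_y/Q_x) = 5 × (12.8/288.77) ≈ 0.222.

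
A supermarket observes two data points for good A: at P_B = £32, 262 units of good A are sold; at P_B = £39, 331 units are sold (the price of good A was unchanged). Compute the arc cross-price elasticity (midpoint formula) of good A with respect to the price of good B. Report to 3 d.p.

ΔQ_A = 331 − 262 = 69; ΔP_B = 39 − 32 = 7.
Midpoints: Q̄_A = 296.5, P̄_B = 35.50.
ε = (ΔQ_A/Q̄_A)/(ΔP_B/P̄_B) = (69/296.5)/(7/35.50) ≈ 1.180.
ε > 0: good A and good B are substitutes.

1.180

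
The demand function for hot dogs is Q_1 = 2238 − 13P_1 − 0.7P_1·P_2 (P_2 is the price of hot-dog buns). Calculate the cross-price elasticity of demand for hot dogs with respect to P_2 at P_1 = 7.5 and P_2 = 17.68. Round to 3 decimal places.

-0.045

At P_1 = 7.5 and P_2 = 17.68: Q_1 = 2047.68.
∂Q_1/∂P_2 = -0.7P_1 = -0.7(7.5) = -5.2500.
ε = (∂Q_1/∂P_2)(P_2/Q_1) = -5.2500 × (17.68/2047.68) ≈ -0.045.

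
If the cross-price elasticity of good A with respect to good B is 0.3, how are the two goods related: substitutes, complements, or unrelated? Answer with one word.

substitutes

ε = 0.3 > 0, so a higher price of good B raises demand for good A: substitutes.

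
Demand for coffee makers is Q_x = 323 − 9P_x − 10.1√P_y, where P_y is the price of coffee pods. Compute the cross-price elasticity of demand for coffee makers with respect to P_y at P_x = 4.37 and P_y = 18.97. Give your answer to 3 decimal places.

At P_x = 4.37 and P_y = 18.97: Q_x = 239.680.
∂Q_x/∂P_y = -10.1/(2√P_y) = -10.1/(2√18.97) = -1.1595.
ε = (∂Q_x/∂P_y)(P_y/Q_x) = -1.1595 × (18.97/239.680) ≈ -0.092.

-0.092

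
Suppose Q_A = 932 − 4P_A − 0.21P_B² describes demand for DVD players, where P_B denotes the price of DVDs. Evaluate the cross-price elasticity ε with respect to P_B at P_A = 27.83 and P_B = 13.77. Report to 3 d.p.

-0.102

At P_A = 27.83 and P_B = 13.77: Q_A = 780.861.
∂Q_A/∂P_B = -0.42P_B = -0.42(13.77) = -5.7834.
ε = (∂Q_A/∂P_B)(P_B/Q_A) = -5.7834 × (13.77/780.861) ≈ -0.102.
ε < 0: complements.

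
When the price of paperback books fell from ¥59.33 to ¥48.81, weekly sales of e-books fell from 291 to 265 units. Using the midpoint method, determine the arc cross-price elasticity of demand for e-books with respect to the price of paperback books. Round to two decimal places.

0.48

ΔQ_A = 265 − 291 = -26; ΔP_B = 48.81 − 59.33 = -10.52.
Midpoints: Q̄_A = 278.0, P̄_B = 54.07.
ε = (ΔQ_A/Q̄_A)/(ΔP_B/P̄_B) = (-26/278.0)/(-10.52/54.07) ≈ 0.48.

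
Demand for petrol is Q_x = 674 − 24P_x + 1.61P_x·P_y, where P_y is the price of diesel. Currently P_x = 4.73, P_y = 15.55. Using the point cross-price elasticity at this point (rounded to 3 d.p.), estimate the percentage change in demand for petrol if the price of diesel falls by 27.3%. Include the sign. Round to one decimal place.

-4.8%

At P_x = 4.73, P_y = 15.55: Q_x = 678.898.
∂Q_x/∂P_y = 1.61P_x = 7.6153.
ε = (∂Q_x/∂P_y)(P_y/Q_x) = 7.6153 × 15.55/678.898 ≈ 0.174.
%ΔQ_x ≈ ε × %ΔP_y = 0.174 × (-27.3%) = -4.8%.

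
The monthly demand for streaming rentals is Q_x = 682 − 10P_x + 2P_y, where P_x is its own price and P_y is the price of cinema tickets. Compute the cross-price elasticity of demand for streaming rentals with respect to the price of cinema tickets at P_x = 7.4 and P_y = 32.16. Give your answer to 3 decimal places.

At P_x = 7.4 and P_y = 32.16: Q_x = 672.32.
∂Q_x/∂P_y = 2.
ε = (∂Q_x/∂P_y)(P_y/Q_x) = 2 × (32.16/672.32) ≈ 0.096.

0.096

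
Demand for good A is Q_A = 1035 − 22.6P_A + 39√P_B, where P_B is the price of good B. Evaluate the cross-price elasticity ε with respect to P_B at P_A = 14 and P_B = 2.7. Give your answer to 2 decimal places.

0.04

At P_A = 14 and P_B = 2.7: Q_A = 782.684.
∂Q_A/∂P_B = 39/(2√P_B) = 39/(2√2.7) = 11.8673.
ε = (∂Q_A/∂P_B)(P_B/Q_A) = 11.8673 × (2.7/782.684) ≈ 0.04.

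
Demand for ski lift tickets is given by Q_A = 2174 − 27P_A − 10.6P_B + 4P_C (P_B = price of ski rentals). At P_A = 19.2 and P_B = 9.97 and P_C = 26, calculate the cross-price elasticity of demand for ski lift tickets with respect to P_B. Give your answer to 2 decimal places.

At P_A = 19.2 and P_B = 9.97 and P_C = 26: Q_A = 1653.918.
∂Q_A/∂P_B = -10.6.
ε = (∂Q_A/∂P_B)(P_B/Q_A) = -10.6 × (9.97/1653.918) ≈ -0.06.
Since ε < 0, ski lift tickets and ski rentals are complements.

-0.06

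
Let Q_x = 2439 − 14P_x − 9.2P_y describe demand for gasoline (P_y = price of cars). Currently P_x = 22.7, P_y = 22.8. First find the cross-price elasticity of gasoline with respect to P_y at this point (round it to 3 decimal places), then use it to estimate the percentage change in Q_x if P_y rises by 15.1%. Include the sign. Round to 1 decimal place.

-1.7%

At P_x = 22.7, P_y = 22.8: Q_x = 1911.44.
∂Q_x/∂P_y = -9.2.
ε = (∂Q_x/∂P_y)(P_y/Q_x) = -9.2000 × 22.8/1911.44 ≈ -0.110.
%ΔQ_x ≈ ε × %ΔP_y = -0.110 × (15.1%) = -1.7%.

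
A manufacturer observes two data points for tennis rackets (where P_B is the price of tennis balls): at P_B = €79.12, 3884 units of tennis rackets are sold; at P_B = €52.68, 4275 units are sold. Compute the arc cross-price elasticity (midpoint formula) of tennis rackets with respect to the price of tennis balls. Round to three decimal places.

-0.239

ΔQ_A = 4275 − 3884 = 391; ΔP_B = 52.68 − 79.12 = -26.44.
Midpoints: Q̄_A = 4079.5, P̄_B = 65.90.
ε = (ΔQ_A/Q̄_A)/(ΔP_B/P̄_B) = (391/4079.5)/(-26.44/65.90) ≈ -0.239.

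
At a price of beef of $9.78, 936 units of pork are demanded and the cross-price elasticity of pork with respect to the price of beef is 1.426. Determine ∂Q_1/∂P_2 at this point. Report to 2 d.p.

ε = (∂Q_1/∂P_2)·(P_2/Q_1) ⇒ ∂Q_1/∂P_2 = ε·Q_1/P_2 = 1.426 × 936/9.78 ≈ 136.48.

136.48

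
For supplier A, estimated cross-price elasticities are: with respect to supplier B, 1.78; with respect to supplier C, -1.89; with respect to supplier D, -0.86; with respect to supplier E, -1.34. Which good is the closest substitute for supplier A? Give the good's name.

Substitutes have ε > 0. Among the positive values, 1.78 (supplier B) is largest.

supplier B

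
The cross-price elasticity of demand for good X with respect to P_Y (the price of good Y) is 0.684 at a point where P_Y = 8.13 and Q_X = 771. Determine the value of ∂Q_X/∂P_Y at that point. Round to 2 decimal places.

64.87

ε = (∂Q_X/∂P_Y)·(P_Y/Q_X) ⇒ ∂Q_X/∂P_Y = ε·Q_X/P_Y = 0.684 × 771/8.13 ≈ 64.87.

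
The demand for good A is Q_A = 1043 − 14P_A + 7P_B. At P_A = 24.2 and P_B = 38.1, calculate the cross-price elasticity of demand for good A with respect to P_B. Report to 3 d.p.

0.275

At P_A = 24.2 and P_B = 38.1: Q_A = 970.9.
∂Q_A/∂P_B = 7.
ε = (∂Q_A/∂P_B)(P_B/Q_A) = 7 × (38.1/970.9) ≈ 0.275.
Since ε > 0, good A and good B are substitutes.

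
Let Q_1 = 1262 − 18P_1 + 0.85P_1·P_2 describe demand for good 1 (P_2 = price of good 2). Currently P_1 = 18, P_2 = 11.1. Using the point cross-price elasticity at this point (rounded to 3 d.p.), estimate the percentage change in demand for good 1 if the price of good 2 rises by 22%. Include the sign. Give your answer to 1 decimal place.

3.4%

At P_1 = 18, P_2 = 11.1: Q_1 = 1107.83.
∂Q_1/∂P_2 = 0.85P_1 = 15.3000.
ε = (∂Q_1/∂P_2)(P_2/Q_1) = 15.3000 × 11.1/1107.83 ≈ 0.153.
%ΔQ_1 ≈ ε × %ΔP_2 = 0.153 × (22%) = 3.4%.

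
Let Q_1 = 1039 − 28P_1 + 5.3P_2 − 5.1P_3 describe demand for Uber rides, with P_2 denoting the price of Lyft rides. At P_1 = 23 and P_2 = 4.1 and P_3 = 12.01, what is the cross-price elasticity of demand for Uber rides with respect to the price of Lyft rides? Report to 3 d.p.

0.061

At P_1 = 23 and P_2 = 4.1 and P_3 = 12.01: Q_1 = 355.479.
∂Q_1/∂P_2 = 5.3.
ε = (∂Q_1/∂P_2)(P_2/Q_1) = 5.3 × (4.1/355.479) ≈ 0.061.
Since ε > 0, Uber rides and Lyft rides are substitutes.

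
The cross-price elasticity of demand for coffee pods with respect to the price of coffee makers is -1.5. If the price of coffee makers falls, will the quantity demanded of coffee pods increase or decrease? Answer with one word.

increase

ε < 0 and the price of coffee makers falls, so the quantity of coffee pods moves in the opposite direction: it increases.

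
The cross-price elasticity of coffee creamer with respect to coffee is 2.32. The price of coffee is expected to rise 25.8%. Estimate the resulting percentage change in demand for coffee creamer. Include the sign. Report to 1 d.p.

59.9%

%ΔQ ≈ ε × %ΔP of coffee = 2.32 × (25.8%) = 59.9%.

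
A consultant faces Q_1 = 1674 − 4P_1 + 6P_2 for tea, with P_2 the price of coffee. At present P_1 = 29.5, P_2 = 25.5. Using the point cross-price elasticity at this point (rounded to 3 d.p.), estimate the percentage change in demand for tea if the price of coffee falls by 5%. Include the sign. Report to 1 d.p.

At P_1 = 29.5, P_2 = 25.5: Q_1 = 1709.
∂Q_1/∂P_2 = 6.
ε = (∂Q_1/∂P_2)(P_2/Q_1) = 6.0000 × 25.5/1709 ≈ 0.090.
%ΔQ_1 ≈ ε × %ΔP_2 = 0.090 × (-5%) = -0.5%.

-0.5%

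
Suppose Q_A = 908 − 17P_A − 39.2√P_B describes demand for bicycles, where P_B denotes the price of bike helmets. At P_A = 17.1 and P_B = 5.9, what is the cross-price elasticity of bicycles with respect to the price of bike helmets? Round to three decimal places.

-0.091

At P_A = 17.1 and P_B = 5.9: Q_A = 522.084.
∂Q_A/∂P_B = -39.2/(2√P_B) = -39.2/(2√5.9) = -8.0692.
ε = (∂Q_A/∂P_B)(P_B/Q_A) = -8.0692 × (5.9/522.084) ≈ -0.091.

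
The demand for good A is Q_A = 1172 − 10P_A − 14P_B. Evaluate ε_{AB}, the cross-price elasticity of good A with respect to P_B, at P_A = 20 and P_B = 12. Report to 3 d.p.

At P_A = 20 and P_B = 12: Q_A = 804.
∂Q_A/∂P_B = -14.
ε = (∂Q_A/∂P_B)(P_B/Q_A) = -14 × (12/804) ≈ -0.209.

-0.209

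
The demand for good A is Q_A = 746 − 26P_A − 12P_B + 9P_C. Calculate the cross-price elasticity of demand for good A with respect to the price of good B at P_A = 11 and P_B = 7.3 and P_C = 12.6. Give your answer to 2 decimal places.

-0.18

At P_A = 11 and P_B = 7.3 and P_C = 12.6: Q_A = 485.8.
∂Q_A/∂P_B = -12.
ε = (∂Q_A/∂P_B)(P_B/Q_A) = -12 × (7.3/485.8) ≈ -0.18.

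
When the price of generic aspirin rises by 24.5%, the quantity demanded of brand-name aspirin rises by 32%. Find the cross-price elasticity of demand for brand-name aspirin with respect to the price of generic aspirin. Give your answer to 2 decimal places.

ε = (%ΔQ of brand-name aspirin) / (%ΔP of generic aspirin) = (32%) / (24.5%) ≈ 1.31.

1.31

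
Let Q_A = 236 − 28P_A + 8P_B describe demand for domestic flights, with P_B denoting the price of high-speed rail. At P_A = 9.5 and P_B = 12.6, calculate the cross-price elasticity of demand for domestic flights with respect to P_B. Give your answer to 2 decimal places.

At P_A = 9.5 and P_B = 12.6: Q_A = 70.8.
∂Q_A/∂P_B = 8.
ε = (∂Q_A/∂P_B)(P_B/Q_A) = 8 × (12.6/70.8) ≈ 1.42.
Since ε > 0, domestic flights and high-speed rail are substitutes.

1.42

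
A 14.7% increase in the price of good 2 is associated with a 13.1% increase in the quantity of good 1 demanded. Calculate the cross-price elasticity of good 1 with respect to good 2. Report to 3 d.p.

0.891

ε = (%ΔQ of good 1) / (%ΔP of good 2) = (13.1%) / (14.7%) ≈ 0.891.
Positive cross-price elasticity: substitutes.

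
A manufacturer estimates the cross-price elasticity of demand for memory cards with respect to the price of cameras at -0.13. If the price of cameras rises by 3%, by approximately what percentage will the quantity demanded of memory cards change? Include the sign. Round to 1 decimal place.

-0.4%

%ΔQ ≈ ε × %ΔP of cameras = -0.13 × (3%) = -0.4%.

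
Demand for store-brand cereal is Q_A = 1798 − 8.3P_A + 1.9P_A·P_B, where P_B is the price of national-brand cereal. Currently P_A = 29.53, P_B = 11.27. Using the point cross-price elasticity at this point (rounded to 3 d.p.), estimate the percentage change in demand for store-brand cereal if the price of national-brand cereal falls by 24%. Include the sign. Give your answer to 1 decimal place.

-6.9%

At P_A = 29.53, P_B = 11.27: Q_A = 2185.227.
∂Q_A/∂P_B = 1.9P_A = 56.1070.
ε = (∂Q_A/∂P_B)(P_B/Q_A) = 56.1070 × 11.27/2185.227 ≈ 0.289.
%ΔQ_A ≈ ε × %ΔP_B = 0.289 × (-24%) = -6.9%.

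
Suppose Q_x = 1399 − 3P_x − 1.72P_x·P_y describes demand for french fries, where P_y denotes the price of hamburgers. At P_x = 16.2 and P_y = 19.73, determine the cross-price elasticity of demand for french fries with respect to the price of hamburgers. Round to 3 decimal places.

-0.687

At P_x = 16.2 and P_y = 19.73: Q_x = 800.643.
∂Q_x/∂P_y = -1.72P_x = -1.72(16.2) = -27.8640.
ε = (∂Q_x/∂P_y)(P_y/Q_x) = -27.8640 × (19.73/800.643) ≈ -0.687.
ε < 0: complements.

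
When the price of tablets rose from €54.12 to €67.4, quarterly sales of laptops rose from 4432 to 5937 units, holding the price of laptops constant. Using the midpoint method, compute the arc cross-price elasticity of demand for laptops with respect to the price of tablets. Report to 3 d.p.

ΔQ_A = 5937 − 4432 = 1505; ΔP_B = 67.4 − 54.12 = 13.28.
Midpoints: Q̄_A = 5184.5, P̄_B = 60.76.
ε = (ΔQ_A/Q̄_A)/(ΔP_B/P̄_B) = (1505/5184.5)/(13.28/60.76) ≈ 1.328.
ε > 0: laptops and tablets are substitutes.

1.328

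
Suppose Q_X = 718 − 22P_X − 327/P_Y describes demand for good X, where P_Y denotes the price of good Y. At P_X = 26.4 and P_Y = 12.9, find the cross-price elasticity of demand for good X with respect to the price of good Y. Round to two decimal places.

At P_X = 26.4 and P_Y = 12.9: Q_X = 111.851.
∂Q_X/∂P_Y = 327/P_Y² = 1.9650.
ε = (∂Q_X/∂P_Y)(P_Y/Q_X) = 1.9650 × (12.9/111.851) ≈ 0.23.

0.23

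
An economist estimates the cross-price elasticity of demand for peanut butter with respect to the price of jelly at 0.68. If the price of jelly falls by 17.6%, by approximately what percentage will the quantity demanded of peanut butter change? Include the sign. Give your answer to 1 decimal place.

-12.0%

%ΔQ ≈ ε × %ΔP of jelly = 0.68 × (-17.6%) = -12.0%.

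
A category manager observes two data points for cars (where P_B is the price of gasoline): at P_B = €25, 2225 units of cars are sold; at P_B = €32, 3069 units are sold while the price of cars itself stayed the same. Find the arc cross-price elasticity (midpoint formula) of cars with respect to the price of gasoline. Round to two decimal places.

1.30

ΔQ_A = 3069 − 2225 = 844; ΔP_B = 32 − 25 = 7.
Midpoints: Q̄_A = 2647.0, P̄_B = 28.50.
ε = (ΔQ_A/Q̄_A)/(ΔP_B/P̄_B) = (844/2647.0)/(7/28.50) ≈ 1.30.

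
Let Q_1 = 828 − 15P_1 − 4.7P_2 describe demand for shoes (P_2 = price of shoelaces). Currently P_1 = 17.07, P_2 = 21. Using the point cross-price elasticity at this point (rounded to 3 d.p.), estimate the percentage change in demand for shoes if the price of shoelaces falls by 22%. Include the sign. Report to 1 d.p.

4.6%

At P_1 = 17.07, P_2 = 21: Q_1 = 473.25.
∂Q_1/∂P_2 = -4.7.
ε = (∂Q_1/∂P_2)(P_2/Q_1) = -4.7000 × 21/473.25 ≈ -0.209.
%ΔQ_1 ≈ ε × %ΔP_2 = -0.209 × (-22%) = 4.6%.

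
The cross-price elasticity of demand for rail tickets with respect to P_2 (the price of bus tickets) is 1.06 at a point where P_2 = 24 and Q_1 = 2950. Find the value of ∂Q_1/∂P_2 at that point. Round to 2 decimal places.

ε = (∂Q_1/∂P_2)·(P_2/Q_1) ⇒ ∂Q_1/∂P_2 = ε·Q_1/P_2 = 1.06 × 2950/24 ≈ 130.29.

130.29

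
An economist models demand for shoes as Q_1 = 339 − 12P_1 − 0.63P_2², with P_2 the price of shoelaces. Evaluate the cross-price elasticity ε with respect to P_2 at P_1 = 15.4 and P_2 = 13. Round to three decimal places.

-4.461

At P_1 = 15.4 and P_2 = 13: Q_1 = 47.73.
∂Q_1/∂P_2 = -1.26P_2 = -1.26(13) = -16.3800.
ε = (∂Q_1/∂P_2)(P_2/Q_1) = -16.3800 × (13/47.73) ≈ -4.461.
ε < 0: complements.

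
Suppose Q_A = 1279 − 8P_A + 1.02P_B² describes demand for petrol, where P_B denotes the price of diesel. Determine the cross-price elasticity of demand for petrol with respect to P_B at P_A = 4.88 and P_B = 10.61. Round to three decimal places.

0.170

At P_A = 4.88 and P_B = 10.61: Q_A = 1354.784.
∂Q_A/∂P_B = 2.04P_B = 2.04(10.61) = 21.6444.
ε = (∂Q_A/∂P_B)(P_B/Q_A) = 21.6444 × (10.61/1354.784) ≈ 0.170.
ε > 0: substitutes.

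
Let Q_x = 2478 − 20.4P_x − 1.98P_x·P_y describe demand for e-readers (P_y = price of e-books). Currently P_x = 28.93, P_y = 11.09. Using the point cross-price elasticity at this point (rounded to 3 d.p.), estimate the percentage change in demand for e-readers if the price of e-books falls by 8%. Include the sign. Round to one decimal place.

At P_x = 28.93, P_y = 11.09: Q_x = 1252.577.
∂Q_x/∂P_y = -1.98P_x = -57.2814.
ε = (∂Q_x/∂P_y)(P_y/Q_x) = -57.2814 × 11.09/1252.577 ≈ -0.507.
%ΔQ_x ≈ ε × %ΔP_y = -0.507 × (-8%) = 4.1%.

4.1%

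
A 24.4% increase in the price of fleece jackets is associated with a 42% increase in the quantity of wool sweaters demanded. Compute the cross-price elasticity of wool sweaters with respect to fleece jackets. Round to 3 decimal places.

ε = (%ΔQ of wool sweaters) / (%ΔP of fleece jackets) = (42%) / (24.4%) ≈ 1.721.
Positive cross-price elasticity: substitutes.

1.721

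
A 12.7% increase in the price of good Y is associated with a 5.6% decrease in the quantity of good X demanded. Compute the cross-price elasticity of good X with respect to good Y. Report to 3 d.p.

ε = (%ΔQ of good X) / (%ΔP of good Y) = (-5.6%) / (12.7%) ≈ -0.441.
Negative cross-price elasticity: complements.

-0.441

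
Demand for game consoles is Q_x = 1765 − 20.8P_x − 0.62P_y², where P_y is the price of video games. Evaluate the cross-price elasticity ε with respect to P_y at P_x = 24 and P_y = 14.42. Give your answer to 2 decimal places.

At P_x = 24 and P_y = 14.42: Q_x = 1136.879.
∂Q_x/∂P_y = -1.24P_y = -1.24(14.42) = -17.8808.
ε = (∂Q_x/∂P_y)(P_y/Q_x) = -17.8808 × (14.42/1136.879) ≈ -0.23.

-0.23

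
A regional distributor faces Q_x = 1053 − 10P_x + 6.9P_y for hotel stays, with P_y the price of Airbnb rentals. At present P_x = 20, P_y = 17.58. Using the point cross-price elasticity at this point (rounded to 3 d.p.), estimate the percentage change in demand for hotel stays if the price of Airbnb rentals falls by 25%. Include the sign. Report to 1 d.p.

-3.1%

At P_x = 20, P_y = 17.58: Q_x = 974.302.
∂Q_x/∂P_y = 6.9.
ε = (∂Q_x/∂P_y)(P_y/Q_x) = 6.9000 × 17.58/974.302 ≈ 0.125.
%ΔQ_x ≈ ε × %ΔP_y = 0.125 × (-25%) = -3.1%.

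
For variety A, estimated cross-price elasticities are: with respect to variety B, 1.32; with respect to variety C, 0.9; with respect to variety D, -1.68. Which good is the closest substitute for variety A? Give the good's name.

variety B

Substitutes have ε > 0. Among the positive values, 1.32 (variety B) is largest.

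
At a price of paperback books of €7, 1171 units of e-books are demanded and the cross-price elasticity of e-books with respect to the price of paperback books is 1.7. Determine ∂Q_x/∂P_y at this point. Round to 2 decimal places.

284.39

ε = (∂Q_x/∂P_y)·(P_y/Q_x) ⇒ ∂Q_x/∂P_y = ε·Q_x/P_y = 1.7 × 1171/7 ≈ 284.39.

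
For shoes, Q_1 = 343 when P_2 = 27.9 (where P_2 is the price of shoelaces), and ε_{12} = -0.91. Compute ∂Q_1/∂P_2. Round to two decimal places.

-11.19

ε = (∂Q_1/∂P_2)·(P_2/Q_1) ⇒ ∂Q_1/∂P_2 = ε·Q_1/P_2 = -0.91 × 343/27.9 ≈ -11.19.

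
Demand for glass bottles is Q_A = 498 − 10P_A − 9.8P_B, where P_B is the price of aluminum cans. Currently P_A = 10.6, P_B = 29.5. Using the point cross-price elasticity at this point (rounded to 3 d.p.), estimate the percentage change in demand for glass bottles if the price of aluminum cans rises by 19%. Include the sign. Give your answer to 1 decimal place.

At P_A = 10.6, P_B = 29.5: Q_A = 102.9.
∂Q_A/∂P_B = -9.8.
ε = (∂Q_A/∂P_B)(P_B/Q_A) = -9.8000 × 29.5/102.9 ≈ -2.810.
%ΔQ_A ≈ ε × %ΔP_B = -2.810 × (19%) = -53.4%.

-53.4%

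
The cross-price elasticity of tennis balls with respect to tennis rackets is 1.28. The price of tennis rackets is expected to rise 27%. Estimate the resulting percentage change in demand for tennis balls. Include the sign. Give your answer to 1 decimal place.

34.6%

%ΔQ ≈ ε × %ΔP of tennis rackets = 1.28 × (27%) = 34.6%.
Demand for tennis balls rises by about 34.6%.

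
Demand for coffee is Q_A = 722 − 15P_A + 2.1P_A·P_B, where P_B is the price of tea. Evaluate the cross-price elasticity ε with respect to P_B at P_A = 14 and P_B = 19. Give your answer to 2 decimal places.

At P_A = 14 and P_B = 19: Q_A = 1070.6.
∂Q_A/∂P_B = 2.1P_A = 2.1(14) = 29.4000.
ε = (∂Q_A/∂P_B)(P_B/Q_A) = 29.4000 × (19/1070.6) ≈ 0.52.

0.52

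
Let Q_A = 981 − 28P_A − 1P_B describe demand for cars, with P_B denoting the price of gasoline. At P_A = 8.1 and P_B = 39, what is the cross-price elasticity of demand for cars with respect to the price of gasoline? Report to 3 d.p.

At P_A = 8.1 and P_B = 39: Q_A = 715.2.
∂Q_A/∂P_B = -1.
ε = (∂Q_A/∂P_B)(P_B/Q_A) = -1 × (39/715.2) ≈ -0.055.

-0.055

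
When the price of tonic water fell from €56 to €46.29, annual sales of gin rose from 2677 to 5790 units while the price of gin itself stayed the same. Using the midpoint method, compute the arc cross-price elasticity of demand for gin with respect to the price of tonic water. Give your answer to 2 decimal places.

ΔQ_A = 5790 − 2677 = 3113; ΔP_B = 46.29 − 56 = -9.71.
Midpoints: Q̄_A = 4233.5, P̄_B = 51.14.
ε = (ΔQ_A/Q̄_A)/(ΔP_B/P̄_B) = (3113/4233.5)/(-9.71/51.14) ≈ -3.87.

-3.87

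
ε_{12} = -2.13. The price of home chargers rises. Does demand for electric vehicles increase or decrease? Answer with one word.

decrease

ε < 0 and the price of home chargers rises, so the quantity of electric vehicles moves in the opposite direction: it decreases.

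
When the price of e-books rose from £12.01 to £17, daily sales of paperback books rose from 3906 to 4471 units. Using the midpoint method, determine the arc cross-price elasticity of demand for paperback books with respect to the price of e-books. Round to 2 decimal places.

ΔQ_A = 4471 − 3906 = 565; ΔP_B = 17 − 12.01 = 4.99.
Midpoints: Q̄_A = 4188.5, P̄_B = 14.50.
ε = (ΔQ_A/Q̄_A)/(ΔP_B/P̄_B) = (565/4188.5)/(4.99/14.50) ≈ 0.39.

0.39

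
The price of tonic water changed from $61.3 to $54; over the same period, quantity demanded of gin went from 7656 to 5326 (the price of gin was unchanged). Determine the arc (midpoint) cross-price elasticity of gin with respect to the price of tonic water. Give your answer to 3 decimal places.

ΔQ_A = 5326 − 7656 = -2330; ΔP_B = 54 − 61.3 = -7.3.
Midpoints: Q̄_A = 6491.0, P̄_B = 57.65.
ε = (ΔQ_A/Q̄_A)/(ΔP_B/P̄_B) = (-2330/6491.0)/(-7.3/57.65) ≈ 2.835.
ε > 0: gin and tonic water are substitutes.

2.835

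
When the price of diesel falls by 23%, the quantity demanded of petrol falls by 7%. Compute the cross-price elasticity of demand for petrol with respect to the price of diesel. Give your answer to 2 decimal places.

ε = (%ΔQ of petrol) / (%ΔP of diesel) = (-7%) / (-23%) ≈ 0.30.

0.30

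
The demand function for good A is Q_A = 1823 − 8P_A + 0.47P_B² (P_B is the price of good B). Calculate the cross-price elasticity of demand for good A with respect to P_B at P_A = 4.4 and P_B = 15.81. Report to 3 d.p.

0.123

At P_A = 4.4 and P_B = 15.81: Q_A = 1905.279.
∂Q_A/∂P_B = 0.94P_B = 0.94(15.81) = 14.8614.
ε = (∂Q_A/∂P_B)(P_B/Q_A) = 14.8614 × (15.81/1905.279) ≈ 0.123.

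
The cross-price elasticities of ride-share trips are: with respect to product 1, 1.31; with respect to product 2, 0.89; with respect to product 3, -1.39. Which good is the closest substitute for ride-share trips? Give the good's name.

Substitutes have ε > 0. Among the positive values, 1.31 (product 1) is largest.

product 1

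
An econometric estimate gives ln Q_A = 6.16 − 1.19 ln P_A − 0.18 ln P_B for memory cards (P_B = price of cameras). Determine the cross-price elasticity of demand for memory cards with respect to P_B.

-0.18

In a log-linear (constant-elasticity) demand function, the coefficient on ln P_B is the cross-price elasticity.
ε = -0.18. Negative, so memory cards and cameras are complements.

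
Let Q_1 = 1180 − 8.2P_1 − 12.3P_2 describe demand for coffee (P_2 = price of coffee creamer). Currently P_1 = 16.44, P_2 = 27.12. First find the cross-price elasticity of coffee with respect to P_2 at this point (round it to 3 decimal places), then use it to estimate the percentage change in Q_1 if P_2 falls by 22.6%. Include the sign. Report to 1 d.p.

10.6%

At P_1 = 16.44, P_2 = 27.12: Q_1 = 711.616.
∂Q_1/∂P_2 = -12.3.
ε = (∂Q_1/∂P_2)(P_2/Q_1) = -12.3000 × 27.12/711.616 ≈ -0.469.
%ΔQ_1 ≈ ε × %ΔP_2 = -0.469 × (-22.6%) = 10.6%.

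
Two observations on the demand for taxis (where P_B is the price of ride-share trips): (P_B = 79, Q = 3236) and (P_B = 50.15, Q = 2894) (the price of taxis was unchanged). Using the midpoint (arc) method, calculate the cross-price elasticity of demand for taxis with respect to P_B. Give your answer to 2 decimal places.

ΔQ_A = 2894 − 3236 = -342; ΔP_B = 50.15 − 79 = -28.85.
Midpoints: Q̄_A = 3065.0, P̄_B = 64.58.
ε = (ΔQ_A/Q̄_A)/(ΔP_B/P̄_B) = (-342/3065.0)/(-28.85/64.58) ≈ 0.25.

0.25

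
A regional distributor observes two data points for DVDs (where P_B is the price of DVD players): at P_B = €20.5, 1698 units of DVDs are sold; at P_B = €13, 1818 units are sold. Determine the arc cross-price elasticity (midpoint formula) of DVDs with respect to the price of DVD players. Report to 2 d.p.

-0.15

ΔQ_A = 1818 − 1698 = 120; ΔP_B = 13 − 20.5 = -7.5.
Midpoints: Q̄_A = 1758.0, P̄_B = 16.75.
ε = (ΔQ_A/Q̄_A)/(ΔP_B/P̄_B) = (120/1758.0)/(-7.5/16.75) ≈ -0.15.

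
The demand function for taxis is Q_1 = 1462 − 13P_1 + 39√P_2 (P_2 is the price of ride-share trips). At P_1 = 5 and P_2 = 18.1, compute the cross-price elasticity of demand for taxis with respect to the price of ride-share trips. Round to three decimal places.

At P_1 = 5 and P_2 = 18.1: Q_1 = 1562.922.
∂Q_1/∂P_2 = 39/(2√P_2) = 39/(2√18.1) = 4.5835.
ε = (∂Q_1/∂P_2)(P_2/Q_1) = 4.5835 × (18.1/1562.922) ≈ 0.053.
ε > 0: substitutes.

0.053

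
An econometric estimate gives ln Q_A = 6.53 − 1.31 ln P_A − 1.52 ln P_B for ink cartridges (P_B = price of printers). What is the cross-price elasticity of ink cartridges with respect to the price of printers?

-1.52

In a log-linear (constant-elasticity) demand function, the coefficient on ln P_B is the cross-price elasticity.
ε = -1.52. Negative, so ink cartridges and printers are complements.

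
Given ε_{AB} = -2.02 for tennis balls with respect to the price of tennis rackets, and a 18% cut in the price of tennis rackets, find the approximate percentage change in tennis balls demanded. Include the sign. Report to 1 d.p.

%ΔQ ≈ ε × %ΔP of tennis rackets = -2.02 × (-18%) = 36.4%.

36.4%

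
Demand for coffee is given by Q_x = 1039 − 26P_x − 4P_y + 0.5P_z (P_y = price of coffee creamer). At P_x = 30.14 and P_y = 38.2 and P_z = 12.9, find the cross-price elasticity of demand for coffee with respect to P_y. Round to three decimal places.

-1.402

At P_x = 30.14 and P_y = 38.2 and P_z = 12.9: Q_x = 109.01.
∂Q_x/∂P_y = -4.
ε = (∂Q_x/∂P_y)(P_y/Q_x) = -4 × (38.2/109.01) ≈ -1.402.
Since ε < 0, coffee and coffee creamer are complements.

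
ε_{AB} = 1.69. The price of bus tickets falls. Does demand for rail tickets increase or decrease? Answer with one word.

ε > 0 and the price of bus tickets falls, so the quantity of rail tickets moves in the same direction: it decreases.

decrease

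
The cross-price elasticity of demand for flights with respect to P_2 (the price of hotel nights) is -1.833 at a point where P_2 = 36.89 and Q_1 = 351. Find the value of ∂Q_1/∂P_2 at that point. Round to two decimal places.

-17.44

ε = (∂Q_1/∂P_2)·(P_2/Q_1) ⇒ ∂Q_1/∂P_2 = ε·Q_1/P_2 = -1.833 × 351/36.89 ≈ -17.44.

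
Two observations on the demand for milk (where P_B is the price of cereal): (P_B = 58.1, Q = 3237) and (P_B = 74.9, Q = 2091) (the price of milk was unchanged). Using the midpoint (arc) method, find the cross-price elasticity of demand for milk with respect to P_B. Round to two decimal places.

-1.70

ΔQ_A = 2091 − 3237 = -1146; ΔP_B = 74.9 − 58.1 = 16.8.
Midpoints: Q̄_A = 2664.0, P̄_B = 66.50.
ε = (ΔQ_A/Q̄_A)/(ΔP_B/P̄_B) = (-1146/2664.0)/(16.8/66.50) ≈ -1.70.
ε < 0: milk and cereal are complements.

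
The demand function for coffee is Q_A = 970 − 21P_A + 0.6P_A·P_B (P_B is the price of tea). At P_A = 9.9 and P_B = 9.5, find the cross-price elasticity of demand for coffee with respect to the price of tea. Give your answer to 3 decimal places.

0.069

At P_A = 9.9 and P_B = 9.5: Q_A = 818.53.
∂Q_A/∂P_B = 0.6P_A = 0.6(9.9) = 5.9400.
ε = (∂Q_A/∂P_B)(P_B/Q_A) = 5.9400 × (9.5/818.53) ≈ 0.069.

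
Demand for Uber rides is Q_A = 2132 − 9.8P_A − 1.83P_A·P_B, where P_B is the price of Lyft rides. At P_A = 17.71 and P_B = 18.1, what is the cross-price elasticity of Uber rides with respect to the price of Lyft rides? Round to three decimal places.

At P_A = 17.71 and P_B = 18.1: Q_A = 1371.834.
∂Q_A/∂P_B = -1.83P_A = -1.83(17.71) = -32.4093.
ε = (∂Q_A/∂P_B)(P_B/Q_A) = -32.4093 × (18.1/1371.834) ≈ -0.428.
ε < 0: complements.

-0.428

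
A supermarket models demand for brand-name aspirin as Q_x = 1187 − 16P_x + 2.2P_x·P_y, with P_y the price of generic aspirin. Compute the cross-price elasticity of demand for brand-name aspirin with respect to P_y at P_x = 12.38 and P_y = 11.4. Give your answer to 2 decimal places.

At P_x = 12.38 and P_y = 11.4: Q_x = 1299.410.
∂Q_x/∂P_y = 2.2P_x = 2.2(12.38) = 27.2360.
ε = (∂Q_x/∂P_y)(P_y/Q_x) = 27.2360 × (11.4/1299.410) ≈ 0.24.
ε > 0: substitutes.

0.24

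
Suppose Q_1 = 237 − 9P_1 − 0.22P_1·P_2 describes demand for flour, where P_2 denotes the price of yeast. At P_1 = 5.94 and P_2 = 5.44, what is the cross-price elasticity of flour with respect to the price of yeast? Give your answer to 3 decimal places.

At P_1 = 5.94 and P_2 = 5.44: Q_1 = 176.431.
∂Q_1/∂P_2 = -0.22P_1 = -0.22(5.94) = -1.3068.
ε = (∂Q_1/∂P_2)(P_2/Q_1) = -1.3068 × (5.44/176.431) ≈ -0.040.
ε < 0: complements.

-0.040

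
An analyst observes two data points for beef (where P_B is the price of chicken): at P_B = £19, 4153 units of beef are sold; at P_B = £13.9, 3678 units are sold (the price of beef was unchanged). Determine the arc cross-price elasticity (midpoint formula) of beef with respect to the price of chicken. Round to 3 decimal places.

0.391

ΔQ_A = 3678 − 4153 = -475; ΔP_B = 13.9 − 19 = -5.1.
Midpoints: Q̄_A = 3915.5, P̄_B = 16.45.
ε = (ΔQ_A/Q̄_A)/(ΔP_B/P̄_B) = (-475/3915.5)/(-5.1/16.45) ≈ 0.391.
ε > 0: beef and chicken are substitutes.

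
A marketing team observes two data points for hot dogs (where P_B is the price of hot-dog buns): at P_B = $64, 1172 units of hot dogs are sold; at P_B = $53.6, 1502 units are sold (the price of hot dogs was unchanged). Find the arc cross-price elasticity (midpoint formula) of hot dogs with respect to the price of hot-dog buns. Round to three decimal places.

-1.395

ΔQ_A = 1502 − 1172 = 330; ΔP_B = 53.6 − 64 = -10.4.
Midpoints: Q̄_A = 1337.0, P̄_B = 58.80.
ε = (ΔQ_A/Q̄_A)/(ΔP_B/P̄_B) = (330/1337.0)/(-10.4/58.80) ≈ -1.395.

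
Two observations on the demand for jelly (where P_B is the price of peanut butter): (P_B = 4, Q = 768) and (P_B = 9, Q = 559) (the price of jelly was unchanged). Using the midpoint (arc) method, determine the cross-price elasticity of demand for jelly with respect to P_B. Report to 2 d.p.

-0.41

ΔQ_A = 559 − 768 = -209; ΔP_B = 9 − 4 = 5.
Midpoints: Q̄_A = 663.5, P̄_B = 6.50.
ε = (ΔQ_A/Q̄_A)/(ΔP_B/P̄_B) = (-209/663.5)/(5/6.50) ≈ -0.41.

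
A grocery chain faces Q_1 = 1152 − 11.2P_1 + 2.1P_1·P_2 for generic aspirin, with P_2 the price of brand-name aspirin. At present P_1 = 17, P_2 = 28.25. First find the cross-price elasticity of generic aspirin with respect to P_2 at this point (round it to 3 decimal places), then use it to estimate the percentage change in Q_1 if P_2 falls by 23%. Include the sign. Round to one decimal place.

-11.8%

At P_1 = 17, P_2 = 28.25: Q_1 = 1970.125.
∂Q_1/∂P_2 = 2.1P_1 = 35.7000.
ε = (∂Q_1/∂P_2)(P_2/Q_1) = 35.7000 × 28.25/1970.125 ≈ 0.512.
%ΔQ_1 ≈ ε × %ΔP_2 = 0.512 × (-23%) = -11.8%.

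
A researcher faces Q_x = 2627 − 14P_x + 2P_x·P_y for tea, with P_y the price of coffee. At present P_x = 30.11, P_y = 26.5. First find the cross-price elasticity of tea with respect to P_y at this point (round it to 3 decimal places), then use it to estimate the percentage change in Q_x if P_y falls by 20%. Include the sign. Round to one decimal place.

-8.4%

At P_x = 30.11, P_y = 26.5: Q_x = 3801.29.
∂Q_x/∂P_y = 2P_x = 60.2200.
ε = (∂Q_x/∂P_y)(P_y/Q_x) = 60.2200 × 26.5/3801.29 ≈ 0.420.
%ΔQ_x ≈ ε × %ΔP_y = 0.420 × (-20%) = -8.4%.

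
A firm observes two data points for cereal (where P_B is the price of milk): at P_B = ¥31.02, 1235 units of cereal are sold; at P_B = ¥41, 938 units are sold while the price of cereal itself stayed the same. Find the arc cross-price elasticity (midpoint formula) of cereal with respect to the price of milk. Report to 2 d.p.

ΔQ_A = 938 − 1235 = -297; ΔP_B = 41 − 31.02 = 9.98.
Midpoints: Q̄_A = 1086.5, P̄_B = 36.01.
ε = (ΔQ_A/Q̄_A)/(ΔP_B/P̄_B) = (-297/1086.5)/(9.98/36.01) ≈ -0.99.
ε < 0: cereal and milk are complements.

-0.99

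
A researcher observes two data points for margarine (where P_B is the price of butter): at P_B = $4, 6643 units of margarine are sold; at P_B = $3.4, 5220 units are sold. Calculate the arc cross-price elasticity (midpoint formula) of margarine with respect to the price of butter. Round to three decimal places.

1.479

ΔQ_A = 5220 − 6643 = -1423; ΔP_B = 3.4 − 4 = -0.6.
Midpoints: Q̄_A = 5931.5, P̄_B = 3.70.
ε = (ΔQ_A/Q̄_A)/(ΔP_B/P̄_B) = (-1423/5931.5)/(-0.6/3.70) ≈ 1.479.
ε > 0: margarine and butter are substitutes.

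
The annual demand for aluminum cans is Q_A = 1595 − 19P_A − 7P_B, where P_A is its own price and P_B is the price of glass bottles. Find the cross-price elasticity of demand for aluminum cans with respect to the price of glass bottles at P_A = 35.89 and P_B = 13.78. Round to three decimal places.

-0.118

At P_A = 35.89 and P_B = 13.78: Q_A = 816.63.
∂Q_A/∂P_B = -7.
ε = (∂Q_A/∂P_B)(P_B/Q_A) = -7 × (13.78/816.63) ≈ -0.118.
Since ε < 0, aluminum cans and glass bottles are complements.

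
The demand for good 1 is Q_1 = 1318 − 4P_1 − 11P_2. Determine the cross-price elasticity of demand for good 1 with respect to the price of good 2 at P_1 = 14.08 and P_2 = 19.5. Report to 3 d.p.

At P_1 = 14.08 and P_2 = 19.5: Q_1 = 1047.18.
∂Q_1/∂P_2 = -11.
ε = (∂Q_1/∂P_2)(P_2/Q_1) = -11 × (19.5/1047.18) ≈ -0.205.

-0.205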